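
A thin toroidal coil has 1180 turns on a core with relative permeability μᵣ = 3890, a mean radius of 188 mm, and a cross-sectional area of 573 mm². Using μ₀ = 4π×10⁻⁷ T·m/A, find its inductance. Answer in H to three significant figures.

L ≈ 3.30 H

For a thin toroid, L = μ₀μᵣN²A/(2πR).
L = (4π×10⁻⁷)(3890)(1180)²(5.730×10^-4) / (2π×0.188 m) = 3.302 H.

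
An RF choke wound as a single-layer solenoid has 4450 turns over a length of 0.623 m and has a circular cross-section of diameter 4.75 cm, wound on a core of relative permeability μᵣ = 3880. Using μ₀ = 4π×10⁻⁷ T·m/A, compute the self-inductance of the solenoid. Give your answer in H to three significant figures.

A = π(d/2)² = π(2.375×10^-2 m)² = 1.772×10^-3 m².
For a long solenoid, L = μ₀μᵣN²A/ℓ.
L = (4π×10⁻⁷)(3880)(4450)²(1.772×10^-3)/(0.623 m) = 274.6 H.

L ≈ 275 H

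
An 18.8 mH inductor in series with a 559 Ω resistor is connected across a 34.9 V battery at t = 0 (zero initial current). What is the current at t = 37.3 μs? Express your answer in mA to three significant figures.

τ = L/R = 1.880×10^-2/559 = 3.363×10^-5 s; final current I_∞ = ε/R = 34.9/559 = 6.243×10^-2 A.
I(t) = I_∞(1 − e^(−t/τ)) with t/τ = 1.109.
I = (6.243×10^-2)(1 − e^(−1.109)) = 4.184×10^-2 A.

I ≈ 41.8 mA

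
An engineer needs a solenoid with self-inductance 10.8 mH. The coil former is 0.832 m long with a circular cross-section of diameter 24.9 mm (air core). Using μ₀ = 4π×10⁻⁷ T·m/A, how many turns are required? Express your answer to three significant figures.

N ≈ 3830 turns

A = π(d/2)² = π(1.245×10^-2 m)² = 4.870×10^-4 m².
From L = μ₀N²A/ℓ, N = √(Lℓ / (μ₀A)).
N = √[(1.080×10^-2)(0.832) / ((4π×10⁻⁷)×4.870×10^-4)] = √(1.468×10^7) ≈ 3832.0.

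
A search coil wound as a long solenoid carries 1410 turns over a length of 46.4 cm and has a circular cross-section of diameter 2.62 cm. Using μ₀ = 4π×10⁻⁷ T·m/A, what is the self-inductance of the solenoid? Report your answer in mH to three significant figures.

L ≈ 2.90 mH

A = π(d/2)² = π(1.310×10^-2 m)² = 5.391×10^-4 m².
For a long solenoid, L = μ₀N²A/ℓ.
L = (4π×10⁻⁷)(1410)²(5.391×10^-4)/(0.464 m) = 2.903×10^-3 H.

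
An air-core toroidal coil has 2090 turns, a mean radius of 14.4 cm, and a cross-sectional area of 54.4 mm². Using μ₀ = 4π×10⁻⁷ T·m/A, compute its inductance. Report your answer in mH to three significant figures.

For a thin toroid, L = μ₀N²A/(2πR).
L = (4π×10⁻⁷)(2090)²(5.440×10^-5) / (2π×0.144 m) = 3.300×10^-4 H.

L ≈ 0.330 mH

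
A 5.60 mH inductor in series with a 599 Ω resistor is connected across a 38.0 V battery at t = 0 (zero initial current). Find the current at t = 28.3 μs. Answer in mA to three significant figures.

I ≈ 60.4 mA

τ = L/R = 5.600×10^-3/599 = 9.349×10^-6 s; final current I_∞ = ε/R = 38.0/599 = 6.344×10^-2 A.
I(t) = I_∞(1 − e^(−t/τ)) with t/τ = 3.027.
I = (6.344×10^-2)(1 − e^(−3.027)) = 6.037×10^-2 A.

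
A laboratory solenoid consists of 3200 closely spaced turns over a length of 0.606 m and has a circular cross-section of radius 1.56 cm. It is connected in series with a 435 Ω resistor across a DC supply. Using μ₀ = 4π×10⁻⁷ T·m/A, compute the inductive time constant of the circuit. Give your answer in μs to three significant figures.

A = πr² = π(1.560×10^-2 m)² = 7.645×10^-4 m².
L = μ₀N²A/ℓ = (4π×10⁻⁷)(3200)²(7.645×10^-4)/(0.606) = 1.623×10^-2 H.
τ = L/R = (1.623×10^-2)/(435) = 3.732×10^-5 s.

τ ≈ 37.3 μs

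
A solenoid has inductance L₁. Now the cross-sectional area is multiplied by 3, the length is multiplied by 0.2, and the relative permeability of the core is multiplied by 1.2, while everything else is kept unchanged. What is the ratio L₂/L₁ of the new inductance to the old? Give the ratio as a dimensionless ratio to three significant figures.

L₂/L₁ = 18.0

For a solenoid, L ∝ μᵣN²A/ℓ.
L₂/L₁ = (3) × (0.2)^-1 × (1.2) = 18.0.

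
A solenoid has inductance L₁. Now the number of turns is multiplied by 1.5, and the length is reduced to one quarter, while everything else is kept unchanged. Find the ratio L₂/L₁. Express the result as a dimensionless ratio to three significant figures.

L₂/L₁ = 9.00

For a solenoid, L ∝ μᵣN²A/ℓ.
L₂/L₁ = (1.5)^2 × (0.25)^-1 = 9.00.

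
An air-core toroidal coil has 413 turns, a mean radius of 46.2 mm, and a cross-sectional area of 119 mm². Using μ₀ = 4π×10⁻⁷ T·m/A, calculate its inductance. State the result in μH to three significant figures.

L ≈ 87.9 μH

For a thin toroid, L = μ₀N²A/(2πR).
L = (4π×10⁻⁷)(413)²(1.190×10^-4) / (2π×4.620×10^-2 m) = 8.787×10^-5 H.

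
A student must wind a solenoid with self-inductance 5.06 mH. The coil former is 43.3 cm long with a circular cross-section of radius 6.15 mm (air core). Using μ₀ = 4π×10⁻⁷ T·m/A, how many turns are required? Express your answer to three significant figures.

A = πr² = π(6.150×10^-3 m)² = 1.188×10^-4 m².
From L = μ₀N²A/ℓ, N = √(Lℓ / (μ₀A)).
N = √[(5.060×10^-3)(0.433) / ((4π×10⁻⁷)×1.188×10^-4)] = √(1.467×10^7) ≈ 3830.6.

N ≈ 3830 turns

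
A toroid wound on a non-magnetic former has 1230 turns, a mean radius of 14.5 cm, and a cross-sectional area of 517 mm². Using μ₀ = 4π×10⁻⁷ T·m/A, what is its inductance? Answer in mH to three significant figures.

For a thin toroid, L = μ₀N²A/(2πR).
L = (4π×10⁻⁷)(1230)²(5.170×10^-4) / (2π×0.145 m) = 1.079×10^-3 H.

L ≈ 1.08 mH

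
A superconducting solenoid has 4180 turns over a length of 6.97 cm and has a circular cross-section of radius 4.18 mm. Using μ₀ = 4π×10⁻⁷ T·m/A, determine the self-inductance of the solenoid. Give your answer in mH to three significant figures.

L ≈ 17.3 mH

A = πr² = π(4.180×10^-3 m)² = 5.489×10^-5 m².
For a long solenoid, L = μ₀N²A/ℓ.
L = (4π×10⁻⁷)(4180)²(5.489×10^-5)/(6.970×10^-2 m) = 1.729×10^-2 H.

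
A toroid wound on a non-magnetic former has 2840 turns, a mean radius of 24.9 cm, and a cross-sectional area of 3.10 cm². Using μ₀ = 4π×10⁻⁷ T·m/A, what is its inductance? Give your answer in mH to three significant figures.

For a thin toroid, L = μ₀N²A/(2πR).
L = (4π×10⁻⁷)(2840)²(3.100×10^-4) / (2π×0.249 m) = 2.008×10^-3 H.

L ≈ 2.01 mH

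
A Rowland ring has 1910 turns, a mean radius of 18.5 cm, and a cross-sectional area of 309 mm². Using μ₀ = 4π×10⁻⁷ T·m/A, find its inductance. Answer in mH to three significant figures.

L ≈ 1.22 mH

For a thin toroid, L = μ₀N²A/(2πR).
L = (4π×10⁻⁷)(1910)²(3.090×10^-4) / (2π×0.185 m) = 1.219×10^-3 H.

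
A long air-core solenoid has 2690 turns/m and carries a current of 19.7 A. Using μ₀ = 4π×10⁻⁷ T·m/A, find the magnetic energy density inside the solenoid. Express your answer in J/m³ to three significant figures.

u ≈ 1760 J/m³

B = μ₀nI = (4π×10⁻⁷)(2.690×10^3)(19.7) = 6.659×10^-2 T.
u = B²/(2μ₀) = (6.659×10^-2)²/(2×4π×10⁻⁷) = 1.764×10^3 J/m³.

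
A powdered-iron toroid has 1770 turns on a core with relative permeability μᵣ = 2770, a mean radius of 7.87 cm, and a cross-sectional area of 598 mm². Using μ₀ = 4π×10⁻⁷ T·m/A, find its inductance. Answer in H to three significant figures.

L ≈ 13.2 H

For a thin toroid, L = μ₀μᵣN²A/(2πR).
L = (4π×10⁻⁷)(2770)(1770)²(5.980×10^-4) / (2π×7.870×10^-2 m) = 13.19 H.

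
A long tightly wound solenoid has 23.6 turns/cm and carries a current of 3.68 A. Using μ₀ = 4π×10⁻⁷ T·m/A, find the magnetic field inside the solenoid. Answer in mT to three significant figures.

Inside a long solenoid, B = μ₀nI.
B = (4π×10⁻⁷)(2.360×10^3 m⁻¹)(3.68 A) = 1.091×10^-2 T.

B ≈ 10.9 mT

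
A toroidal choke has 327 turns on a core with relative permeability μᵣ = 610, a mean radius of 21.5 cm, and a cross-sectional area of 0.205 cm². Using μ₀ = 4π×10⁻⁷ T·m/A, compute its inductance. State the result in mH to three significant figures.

L ≈ 1.24 mH

For a thin toroid, L = μ₀μᵣN²A/(2πR).
L = (4π×10⁻⁷)(610)(327)²(2.050×10^-5) / (2π×0.215 m) = 1.244×10^-3 H.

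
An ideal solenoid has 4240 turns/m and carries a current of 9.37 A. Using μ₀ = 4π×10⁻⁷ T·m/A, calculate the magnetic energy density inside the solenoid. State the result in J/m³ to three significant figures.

B = μ₀nI = (4π×10⁻⁷)(4.240×10^3)(9.37) = 4.992×10^-2 T.
u = B²/(2μ₀) = (4.992×10^-2)²/(2×4π×10⁻⁷) = 991.7 J/m³.

u ≈ 992 J/m³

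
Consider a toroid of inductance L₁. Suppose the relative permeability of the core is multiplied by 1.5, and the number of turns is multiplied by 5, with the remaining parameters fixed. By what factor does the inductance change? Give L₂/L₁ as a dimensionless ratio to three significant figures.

L₂/L₁ = 37.5

For a toroid, L ∝ μᵣN²A/R.
L₂/L₁ = (1.5) × (5)^2 = 37.5.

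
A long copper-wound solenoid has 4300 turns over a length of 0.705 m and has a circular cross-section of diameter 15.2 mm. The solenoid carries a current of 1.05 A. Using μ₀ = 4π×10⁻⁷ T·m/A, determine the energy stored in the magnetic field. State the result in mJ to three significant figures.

A = π(d/2)² = π(7.600×10^-3 m)² = 1.8146×10^-4 m².
L = μ₀N²A/ℓ = (4π×10⁻⁷)(4300)²(1.8146×10^-4)/(0.705) = 5.980×10^-3 H.
U = ½LI² = ½(5.980×10^-3)(1.05)² = 3.297×10^-3 J.

U ≈ 3.30 mJ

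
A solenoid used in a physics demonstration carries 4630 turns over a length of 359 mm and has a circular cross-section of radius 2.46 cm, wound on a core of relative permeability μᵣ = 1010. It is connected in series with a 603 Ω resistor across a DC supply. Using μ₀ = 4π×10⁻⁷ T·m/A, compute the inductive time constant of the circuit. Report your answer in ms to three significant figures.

τ ≈ 239 ms

A = πr² = π(2.460×10^-2 m)² = 1.901×10^-3 m².
L = μ₀μᵣN²A/ℓ = (4π×10⁻⁷)(1010)(4630)²(1.901×10^-3)/(0.359) = 144.1 H.
τ = L/R = (144.1)/(603) = 0.2389 s.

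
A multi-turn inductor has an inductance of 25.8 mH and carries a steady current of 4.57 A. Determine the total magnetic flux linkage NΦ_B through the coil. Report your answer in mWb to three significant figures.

From L = NΦ_B/I, the flux linkage is NΦ_B = LI.
NΦ_B = (2.580×10^-2 H)(4.57 A) = 0.1179 Wb.

NΦ_B ≈ 118 mWb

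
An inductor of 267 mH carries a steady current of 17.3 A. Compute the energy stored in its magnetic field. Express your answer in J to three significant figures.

Stored magnetic energy: U = ½LI².
U = ½(0.267 H)(17.3 A)² = 39.96 J.

U ≈ 40.0 J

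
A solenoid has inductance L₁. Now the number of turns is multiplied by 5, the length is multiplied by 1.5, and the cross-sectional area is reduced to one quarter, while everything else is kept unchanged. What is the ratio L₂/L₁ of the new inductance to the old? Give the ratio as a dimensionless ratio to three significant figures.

For a solenoid, L ∝ μᵣN²A/ℓ.
L₂/L₁ = (5)^2 × (1.5)^-1 × (0.25) = 4.17.

L₂/L₁ = 4.17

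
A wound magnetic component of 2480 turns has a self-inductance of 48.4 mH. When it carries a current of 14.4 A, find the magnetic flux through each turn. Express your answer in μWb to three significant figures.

Φ_B ≈ 281 μWb

From L = NΦ_B/I, the flux per turn is Φ_B = LI/N.
Φ_B = (4.840×10^-2 H)(14.4 A)/2480 = 2.810×10^-4 Wb.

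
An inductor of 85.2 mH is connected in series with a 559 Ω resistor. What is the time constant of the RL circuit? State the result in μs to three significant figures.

τ = L/R = (8.520×10^-2 H)/(559 Ω) = 1.524×10^-4 s.

τ ≈ 152 μs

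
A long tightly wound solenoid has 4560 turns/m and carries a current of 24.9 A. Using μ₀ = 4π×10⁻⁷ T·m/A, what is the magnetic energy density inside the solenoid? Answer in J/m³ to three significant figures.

u ≈ 8100 J/m³

B = μ₀nI = (4π×10⁻⁷)(4.560×10^3)(24.9) = 0.1427 T.
u = B²/(2μ₀) = (0.1427)²/(2×4π×10⁻⁷) = 8.100×10^3 J/m³.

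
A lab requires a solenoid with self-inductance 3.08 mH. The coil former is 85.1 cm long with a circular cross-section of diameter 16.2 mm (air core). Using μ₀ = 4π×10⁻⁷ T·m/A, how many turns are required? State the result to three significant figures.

A = π(d/2)² = π(8.100×10^-3 m)² = 2.061×10^-4 m².
From L = μ₀N²A/ℓ, N = √(Lℓ / (μ₀A)).
N = √[(3.080×10^-3)(0.851) / ((4π×10⁻⁷)×2.061×10^-4)] = √(1.012×10^7) ≈ 3181.1.

N ≈ 3180 turns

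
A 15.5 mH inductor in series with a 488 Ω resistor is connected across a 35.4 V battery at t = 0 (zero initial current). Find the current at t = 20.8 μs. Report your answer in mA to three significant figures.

τ = L/R = 1.550×10^-2/488 = 3.176×10^-5 s; final current I_∞ = ε/R = 35.4/488 = 7.254×10^-2 A.
I(t) = I_∞(1 − e^(−t/τ)) with t/τ = 0.655.
I = (7.254×10^-2)(1 − e^(−0.655)) = 3.486×10^-2 A.

I ≈ 34.9 mA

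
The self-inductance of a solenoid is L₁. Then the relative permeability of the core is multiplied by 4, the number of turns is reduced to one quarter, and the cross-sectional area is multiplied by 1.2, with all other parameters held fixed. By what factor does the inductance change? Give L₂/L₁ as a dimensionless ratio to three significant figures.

L₂/L₁ = 0.300

For a solenoid, L ∝ μᵣN²A/ℓ.
L₂/L₁ = (4) × (0.25)^2 × (1.2) = 0.300.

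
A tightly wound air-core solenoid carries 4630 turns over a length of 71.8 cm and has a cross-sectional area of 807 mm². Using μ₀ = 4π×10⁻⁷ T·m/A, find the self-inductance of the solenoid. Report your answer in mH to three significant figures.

A = 807 mm² = 8.070×10^-4 m².
For a long solenoid, L = μ₀N²A/ℓ.
L = (4π×10⁻⁷)(4630)²(8.070×10^-4)/(0.718 m) = 3.028×10^-2 H.

L ≈ 30.3 mH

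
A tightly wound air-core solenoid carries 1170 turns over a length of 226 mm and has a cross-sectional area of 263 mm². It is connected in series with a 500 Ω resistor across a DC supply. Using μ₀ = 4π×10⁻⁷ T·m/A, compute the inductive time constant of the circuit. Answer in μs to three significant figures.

A = 263 mm² = 2.630×10^-4 m².
L = μ₀N²A/ℓ = (4π×10⁻⁷)(1170)²(2.630×10^-4)/(0.226) = 2.002×10^-3 H.
τ = L/R = (2.002×10^-3)/(500) = 4.004×10^-6 s.

τ ≈ 4.00 μs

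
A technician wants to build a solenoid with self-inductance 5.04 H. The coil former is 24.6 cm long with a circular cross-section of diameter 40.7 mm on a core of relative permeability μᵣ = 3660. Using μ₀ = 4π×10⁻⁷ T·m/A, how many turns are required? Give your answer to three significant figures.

N ≈ 455 turns

A = π(d/2)² = π(2.035×10^-2 m)² = 1.301×10^-3 m².
From L = μ₀μᵣN²A/ℓ, N = √(Lℓ / (μ₀μᵣA)).
N = √[(5.04)(0.246) / ((4π×10⁻⁷)(3660)×1.301×10^-3)] = √(2.072×10^5) ≈ 455.2.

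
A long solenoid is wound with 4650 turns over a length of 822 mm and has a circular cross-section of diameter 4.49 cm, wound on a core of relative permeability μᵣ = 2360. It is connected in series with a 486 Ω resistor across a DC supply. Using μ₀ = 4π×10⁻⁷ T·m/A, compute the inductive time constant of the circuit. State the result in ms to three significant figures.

A = π(d/2)² = π(2.245×10^-2 m)² = 1.583×10^-3 m².
L = μ₀μᵣN²A/ℓ = (4π×10⁻⁷)(2360)(4650)²(1.583×10^-3)/(0.822) = 123.5 H.
τ = L/R = (123.5)/(486) = 0.2542 s.

τ ≈ 254 ms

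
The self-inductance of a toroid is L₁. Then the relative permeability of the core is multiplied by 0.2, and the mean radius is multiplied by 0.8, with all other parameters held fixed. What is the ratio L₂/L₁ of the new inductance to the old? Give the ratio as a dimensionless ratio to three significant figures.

For a toroid, L ∝ μᵣN²A/R.
L₂/L₁ = (0.2) × (0.8)^-1 = 0.250.

L₂/L₁ = 0.250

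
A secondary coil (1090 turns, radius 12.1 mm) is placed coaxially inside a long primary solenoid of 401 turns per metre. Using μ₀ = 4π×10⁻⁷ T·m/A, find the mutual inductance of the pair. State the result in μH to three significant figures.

M ≈ 253 μH

The outer solenoid produces a uniform field B₁ = μ₀n₁I₁ across the inner coil,
so the flux linkage is N₂Φ = N₂B₁A₂ = μ₀n₁N₂A₂·I₁, giving M = μ₀n₁N₂A₂.
A₂ = πr² = π(1.210×10^-2 m)² = 4.600×10^-4 m².
M = (4π×10⁻⁷)(401)(1090)(4.600×10^-4) = 2.526×10^-4 H.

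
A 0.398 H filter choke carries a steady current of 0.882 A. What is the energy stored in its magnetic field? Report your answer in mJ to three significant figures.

Stored magnetic energy: U = ½LI².
U = ½(0.398 H)(0.882 A)² = 0.1548 J.

U ≈ 155 mJ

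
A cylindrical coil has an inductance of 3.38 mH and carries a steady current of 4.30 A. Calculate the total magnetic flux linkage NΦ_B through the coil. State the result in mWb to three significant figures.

NΦ_B ≈ 14.5 mWb

From L = NΦ_B/I, the flux linkage is NΦ_B = LI.
NΦ_B = (3.380×10^-3 H)(4.30 A) = 1.453×10^-2 Wb.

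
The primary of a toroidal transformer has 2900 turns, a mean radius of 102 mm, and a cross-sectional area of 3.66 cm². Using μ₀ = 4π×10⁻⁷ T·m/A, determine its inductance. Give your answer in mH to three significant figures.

For a thin toroid, L = μ₀N²A/(2πR).
L = (4π×10⁻⁷)(2900)²(3.660×10^-4) / (2π×0.102 m) = 6.035×10^-3 H.

L ≈ 6.04 mH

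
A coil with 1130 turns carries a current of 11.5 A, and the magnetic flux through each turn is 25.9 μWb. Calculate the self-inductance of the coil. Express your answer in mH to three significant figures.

L ≈ 2.54 mH

Self-inductance is defined by L = NΦ_B/I (flux linkage over current).
L = (1130)(2.590×10^-5 Wb)/(11.5 A) = 2.54496×10^-3 H.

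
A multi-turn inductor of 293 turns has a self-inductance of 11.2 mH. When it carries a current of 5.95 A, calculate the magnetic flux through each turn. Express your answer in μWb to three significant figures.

Φ_B ≈ 227 μWb

From L = NΦ_B/I, the flux per turn is Φ_B = LI/N.
Φ_B = (1.120×10^-2 H)(5.95 A)/293 = 2.274×10^-4 Wb.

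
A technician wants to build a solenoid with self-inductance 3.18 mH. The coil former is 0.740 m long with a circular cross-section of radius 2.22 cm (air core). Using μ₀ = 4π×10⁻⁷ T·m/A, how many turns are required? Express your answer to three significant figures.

N ≈ 1100 turns

A = πr² = π(2.220×10^-2 m)² = 1.548×10^-3 m².
From L = μ₀N²A/ℓ, N = √(Lℓ / (μ₀A)).
N = √[(3.180×10^-3)(0.74) / ((4π×10⁻⁷)×1.548×10^-3)] = √(1.209×10^6) ≈ 1099.8.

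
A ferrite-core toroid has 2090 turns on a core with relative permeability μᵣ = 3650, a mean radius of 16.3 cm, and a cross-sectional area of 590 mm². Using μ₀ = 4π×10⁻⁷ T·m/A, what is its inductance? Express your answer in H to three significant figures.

For a thin toroid, L = μ₀μᵣN²A/(2πR).
L = (4π×10⁻⁷)(3650)(2090)²(5.900×10^-4) / (2π×0.163 m) = 11.54 H.

L ≈ 11.5 H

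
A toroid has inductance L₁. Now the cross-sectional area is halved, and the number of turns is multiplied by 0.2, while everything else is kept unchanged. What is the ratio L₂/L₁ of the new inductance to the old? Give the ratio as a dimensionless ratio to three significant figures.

L₂/L₁ = 0.0200

For a toroid, L ∝ μᵣN²A/R.
L₂/L₁ = (0.5) × (0.2)^2 = 0.0200.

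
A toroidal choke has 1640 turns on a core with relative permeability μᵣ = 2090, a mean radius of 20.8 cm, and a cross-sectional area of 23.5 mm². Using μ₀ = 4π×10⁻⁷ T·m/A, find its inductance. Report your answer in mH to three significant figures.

For a thin toroid, L = μ₀μᵣN²A/(2πR).
L = (4π×10⁻⁷)(2090)(1640)²(2.350×10^-5) / (2π×0.208 m) = 0.127 H.

L ≈ 127 mH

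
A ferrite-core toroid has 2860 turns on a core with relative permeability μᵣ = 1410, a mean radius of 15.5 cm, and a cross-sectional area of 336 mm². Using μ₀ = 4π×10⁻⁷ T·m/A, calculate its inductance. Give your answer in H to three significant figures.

For a thin toroid, L = μ₀μᵣN²A/(2πR).
L = (4π×10⁻⁷)(1410)(2860)²(3.360×10^-4) / (2π×0.155 m) = 5 H.

L ≈ 5.00 H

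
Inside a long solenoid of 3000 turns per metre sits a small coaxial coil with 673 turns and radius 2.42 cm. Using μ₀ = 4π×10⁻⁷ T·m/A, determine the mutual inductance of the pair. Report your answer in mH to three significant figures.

The outer solenoid produces a uniform field B₁ = μ₀n₁I₁ across the inner coil,
so the flux linkage is N₂Φ = N₂B₁A₂ = μ₀n₁N₂A₂·I₁, giving M = μ₀n₁N₂A₂.
A₂ = πr² = π(2.420×10^-2 m)² = 1.840×10^-3 m².
M = (4π×10⁻⁷)(3000)(673)(1.840×10^-3) = 4.668×10^-3 H.

M ≈ 4.67 mH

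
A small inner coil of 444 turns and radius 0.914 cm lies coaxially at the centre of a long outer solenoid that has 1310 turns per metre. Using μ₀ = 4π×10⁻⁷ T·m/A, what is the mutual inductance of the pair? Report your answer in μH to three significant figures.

The outer solenoid produces a uniform field B₁ = μ₀n₁I₁ across the inner coil,
so the flux linkage is N₂Φ = N₂B₁A₂ = μ₀n₁N₂A₂·I₁, giving M = μ₀n₁N₂A₂.
A₂ = πr² = π(9.140×10^-3 m)² = 2.624×10^-4 m².
M = (4π×10⁻⁷)(1310)(444)(2.624×10^-4) = 1.918×10^-4 H.

M ≈ 192 μH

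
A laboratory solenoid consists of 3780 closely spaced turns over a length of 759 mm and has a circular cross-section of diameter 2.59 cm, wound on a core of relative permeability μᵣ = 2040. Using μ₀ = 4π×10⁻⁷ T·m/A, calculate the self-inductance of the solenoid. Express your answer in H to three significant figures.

A = π(d/2)² = π(1.295×10^-2 m)² = 5.269×10^-4 m².
For a long solenoid, L = μ₀μᵣN²A/ℓ.
L = (4π×10⁻⁷)(2040)(3780)²(5.269×10^-4)/(0.759 m) = 25.43 H.

L ≈ 25.4 H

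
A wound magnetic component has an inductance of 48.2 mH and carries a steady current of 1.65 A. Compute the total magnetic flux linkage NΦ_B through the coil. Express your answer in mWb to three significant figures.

NΦ_B ≈ 79.5 mWb

From L = NΦ_B/I, the flux linkage is NΦ_B = LI.
NΦ_B = (4.820×10^-2 H)(1.65 A) = 7.953×10^-2 Wb.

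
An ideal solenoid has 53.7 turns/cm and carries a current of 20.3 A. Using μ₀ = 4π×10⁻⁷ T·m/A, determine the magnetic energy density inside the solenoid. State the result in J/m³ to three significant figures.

u ≈ 7470 J/m³

B = μ₀nI = (4π×10⁻⁷)(5.370×10^3)(20.3) = 0.137 T.
u = B²/(2μ₀) = (0.137)²/(2×4π×10⁻⁷) = 7.467×10^3 J/m³.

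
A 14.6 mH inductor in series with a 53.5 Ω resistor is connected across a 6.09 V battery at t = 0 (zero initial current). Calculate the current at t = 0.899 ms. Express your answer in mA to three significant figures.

τ = L/R = 1.460×10^-2/53.5 = 2.729×10^-4 s; final current I_∞ = ε/R = 6.09/53.5 = 0.1138 A.
I(t) = I_∞(1 − e^(−t/τ)) with t/τ = 3.294.
I = (0.1138)(1 − e^(−3.294)) = 0.1096 A.

I ≈ 110 mA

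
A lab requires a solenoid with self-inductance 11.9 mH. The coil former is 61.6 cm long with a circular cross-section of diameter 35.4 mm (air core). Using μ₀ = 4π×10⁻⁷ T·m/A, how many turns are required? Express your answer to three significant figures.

N ≈ 2430 turns

A = π(d/2)² = π(1.770×10^-2 m)² = 9.842×10^-4 m².
From L = μ₀N²A/ℓ, N = √(Lℓ / (μ₀A)).
N = √[(1.190×10^-2)(0.616) / ((4π×10⁻⁷)×9.842×10^-4)] = √(5.927×10^6) ≈ 2434.5.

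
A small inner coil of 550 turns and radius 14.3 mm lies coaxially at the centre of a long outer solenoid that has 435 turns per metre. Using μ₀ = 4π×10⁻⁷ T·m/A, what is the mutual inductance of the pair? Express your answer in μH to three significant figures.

The outer solenoid produces a uniform field B₁ = μ₀n₁I₁ across the inner coil,
so the flux linkage is N₂Φ = N₂B₁A₂ = μ₀n₁N₂A₂·I₁, giving M = μ₀n₁N₂A₂.
A₂ = πr² = π(1.430×10^-2 m)² = 6.424×10^-4 m².
M = (4π×10⁻⁷)(435)(550)(6.424×10^-4) = 1.931×10^-4 H.

M ≈ 193 μH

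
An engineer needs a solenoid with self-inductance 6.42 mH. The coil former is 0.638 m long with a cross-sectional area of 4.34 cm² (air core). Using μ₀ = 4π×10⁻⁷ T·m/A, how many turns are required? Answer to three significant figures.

A = 4.34 cm² = 4.340×10^-4 m².
From L = μ₀N²A/ℓ, N = √(Lℓ / (μ₀A)).
N = √[(6.420×10^-3)(0.638) / ((4π×10⁻⁷)×4.340×10^-4)] = √(7.510×10^6) ≈ 2740.5.

N ≈ 2740 turns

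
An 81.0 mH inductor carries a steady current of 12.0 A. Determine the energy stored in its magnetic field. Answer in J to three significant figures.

U ≈ 5.83 J

Stored magnetic energy: U = ½LI².
U = ½(8.100×10^-2 H)(12.0 A)² = 5.832 J.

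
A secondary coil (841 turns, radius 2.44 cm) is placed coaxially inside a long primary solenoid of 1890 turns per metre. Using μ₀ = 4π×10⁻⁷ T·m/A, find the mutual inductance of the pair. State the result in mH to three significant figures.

M ≈ 3.74 mH

The outer solenoid produces a uniform field B₁ = μ₀n₁I₁ across the inner coil,
so the flux linkage is N₂Φ = N₂B₁A₂ = μ₀n₁N₂A₂·I₁, giving M = μ₀n₁N₂A₂.
A₂ = πr² = π(2.440×10^-2 m)² = 1.870×10^-3 m².
M = (4π×10⁻⁷)(1890)(841)(1.870×10^-3) = 3.736×10^-3 H.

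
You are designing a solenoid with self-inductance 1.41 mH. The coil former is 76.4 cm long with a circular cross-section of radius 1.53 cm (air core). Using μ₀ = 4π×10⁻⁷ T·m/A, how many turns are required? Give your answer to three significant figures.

A = πr² = π(1.530×10^-2 m)² = 7.354×10^-4 m².
From L = μ₀N²A/ℓ, N = √(Lℓ / (μ₀A)).
N = √[(1.410×10^-3)(0.764) / ((4π×10⁻⁷)×7.354×10^-4)] = √(1.166×10^6) ≈ 1079.7.

N ≈ 1080 turns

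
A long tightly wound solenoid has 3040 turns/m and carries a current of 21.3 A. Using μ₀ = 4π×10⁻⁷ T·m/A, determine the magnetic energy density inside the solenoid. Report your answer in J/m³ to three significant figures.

u ≈ 2630 J/m³

B = μ₀nI = (4π×10⁻⁷)(3.040×10^3)(21.3) = 8.137×10^-2 T.
u = B²/(2μ₀) = (8.137×10^-2)²/(2×4π×10⁻⁷) = 2.634×10^3 J/m³.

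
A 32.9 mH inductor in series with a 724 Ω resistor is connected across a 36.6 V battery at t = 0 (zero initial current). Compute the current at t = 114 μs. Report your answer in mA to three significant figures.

τ = L/R = 3.290×10^-2/724 = 4.544×10^-5 s; final current I_∞ = ε/R = 36.6/724 = 5.055×10^-2 A.
I(t) = I_∞(1 − e^(−t/τ)) with t/τ = 2.509.
I = (5.055×10^-2)(1 − e^(−2.509)) = 4.644×10^-2 A.

I ≈ 46.4 mA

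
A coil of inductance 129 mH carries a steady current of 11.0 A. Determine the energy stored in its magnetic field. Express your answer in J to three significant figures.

Stored magnetic energy: U = ½LI².
U = ½(0.129 H)(11.0 A)² = 7.804 J.

U ≈ 7.80 J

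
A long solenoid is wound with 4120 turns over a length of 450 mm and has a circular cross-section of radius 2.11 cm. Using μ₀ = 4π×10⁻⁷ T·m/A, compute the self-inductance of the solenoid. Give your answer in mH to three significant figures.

A = πr² = π(2.110×10^-2 m)² = 1.399×10^-3 m².
For a long solenoid, L = μ₀N²A/ℓ.
L = (4π×10⁻⁷)(4120)²(1.399×10^-3)/(0.45 m) = 6.630×10^-2 H.

L ≈ 66.3 mH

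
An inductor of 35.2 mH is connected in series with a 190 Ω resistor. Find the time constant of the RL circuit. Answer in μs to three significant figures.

τ = L/R = (3.520×10^-2 H)/(190 Ω) = 1.853×10^-4 s.

τ ≈ 185 μs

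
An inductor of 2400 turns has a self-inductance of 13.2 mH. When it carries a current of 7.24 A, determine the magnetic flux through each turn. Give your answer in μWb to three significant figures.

Φ_B ≈ 39.8 μWb

From L = NΦ_B/I, the flux per turn is Φ_B = LI/N.
Φ_B = (1.320×10^-2 H)(7.24 A)/2400 = 3.982×10^-5 Wb.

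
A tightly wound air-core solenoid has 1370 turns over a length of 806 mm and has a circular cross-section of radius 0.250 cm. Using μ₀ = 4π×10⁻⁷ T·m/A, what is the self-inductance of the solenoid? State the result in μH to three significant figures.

L ≈ 57.5 μH

A = πr² = π(2.500×10^-3 m)² = 1.963×10^-5 m².
For a long solenoid, L = μ₀N²A/ℓ.
L = (4π×10⁻⁷)(1370)²(1.963×10^-5)/(0.806 m) = 5.746×10^-5 H.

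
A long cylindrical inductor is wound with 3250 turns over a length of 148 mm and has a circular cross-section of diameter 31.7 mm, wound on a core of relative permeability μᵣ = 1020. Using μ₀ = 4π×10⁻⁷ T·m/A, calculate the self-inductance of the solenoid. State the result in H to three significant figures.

A = π(d/2)² = π(1.585×10^-2 m)² = 7.892×10^-4 m².
For a long solenoid, L = μ₀μᵣN²A/ℓ.
L = (4π×10⁻⁷)(1020)(3250)²(7.892×10^-4)/(0.148 m) = 72.2 H.

L ≈ 72.2 H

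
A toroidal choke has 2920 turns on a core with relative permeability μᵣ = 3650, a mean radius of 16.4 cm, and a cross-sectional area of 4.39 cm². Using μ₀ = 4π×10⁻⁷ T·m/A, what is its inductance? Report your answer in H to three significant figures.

L ≈ 16.7 H

For a thin toroid, L = μ₀μᵣN²A/(2πR).
L = (4π×10⁻⁷)(3650)(2920)²(4.390×10^-4) / (2π×0.164 m) = 16.66 H.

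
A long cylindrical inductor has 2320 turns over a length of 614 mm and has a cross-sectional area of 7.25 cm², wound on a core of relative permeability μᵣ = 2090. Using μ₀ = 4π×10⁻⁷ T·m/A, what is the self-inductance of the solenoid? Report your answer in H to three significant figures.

L ≈ 16.7 H

A = 7.25 cm² = 7.250×10^-4 m².
For a long solenoid, L = μ₀μᵣN²A/ℓ.
L = (4π×10⁻⁷)(2090)(2320)²(7.250×10^-4)/(0.614 m) = 16.69 H.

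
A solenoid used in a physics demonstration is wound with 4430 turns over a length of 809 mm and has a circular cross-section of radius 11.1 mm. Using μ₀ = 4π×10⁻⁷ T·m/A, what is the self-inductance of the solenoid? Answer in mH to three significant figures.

L ≈ 11.8 mH

A = πr² = π(1.110×10^-2 m)² = 3.871×10^-4 m².
For a long solenoid, L = μ₀N²A/ℓ.
L = (4π×10⁻⁷)(4430)²(3.871×10^-4)/(0.809 m) = 1.180×10^-2 H.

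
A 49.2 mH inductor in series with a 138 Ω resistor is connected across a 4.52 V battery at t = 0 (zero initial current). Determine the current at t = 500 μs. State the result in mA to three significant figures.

I ≈ 24.7 mA

τ = L/R = 4.920×10^-2/138 = 3.565×10^-4 s; final current I_∞ = ε/R = 4.52/138 = 3.275×10^-2 A.
I(t) = I_∞(1 − e^(−t/τ)) with t/τ = 1.402.
I = (3.275×10^-2)(1 − e^(−1.402)) = 2.470×10^-2 A.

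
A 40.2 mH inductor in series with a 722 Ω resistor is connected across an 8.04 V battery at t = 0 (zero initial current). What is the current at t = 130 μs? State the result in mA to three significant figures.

I ≈ 10.1 mA

τ = L/R = 4.020×10^-2/722 = 5.568×10^-5 s; final current I_∞ = ε/R = 8.04/722 = 1.114×10^-2 A.
I(t) = I_∞(1 − e^(−t/τ)) with t/τ = 2.335.
I = (1.114×10^-2)(1 − e^(−2.335)) = 1.006×10^-2 A.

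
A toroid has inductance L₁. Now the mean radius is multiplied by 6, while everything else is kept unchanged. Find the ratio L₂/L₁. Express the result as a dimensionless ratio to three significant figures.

L₂/L₁ = 0.167

For a toroid, L ∝ μᵣN²A/R.
L₂/L₁ = (6)^-1 = 0.167.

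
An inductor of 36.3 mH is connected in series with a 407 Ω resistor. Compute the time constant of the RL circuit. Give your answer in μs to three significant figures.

τ ≈ 89.2 μs

τ = L/R = (3.630×10^-2 H)/(407 Ω) = 8.919×10^-5 s.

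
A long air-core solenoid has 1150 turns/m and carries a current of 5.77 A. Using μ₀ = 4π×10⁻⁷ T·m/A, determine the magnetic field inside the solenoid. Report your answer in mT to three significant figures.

Inside a long solenoid, B = μ₀nI.
B = (4π×10⁻⁷)(1.150×10^3 m⁻¹)(5.77 A) = 8.338×10^-3 T.

B ≈ 8.34 mT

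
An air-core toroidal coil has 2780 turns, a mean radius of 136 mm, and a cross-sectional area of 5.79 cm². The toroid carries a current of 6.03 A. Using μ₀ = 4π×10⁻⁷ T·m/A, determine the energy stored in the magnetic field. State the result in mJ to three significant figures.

L = μ₀N²A/(2πR) = (4π×10⁻⁷)(2780)²(5.790×10^-4)/(2π×0.136) = 6.581×10^-3 H.
U = ½LI² = ½(6.581×10^-3)(6.03)² = 0.1196 J.

U ≈ 120 mJ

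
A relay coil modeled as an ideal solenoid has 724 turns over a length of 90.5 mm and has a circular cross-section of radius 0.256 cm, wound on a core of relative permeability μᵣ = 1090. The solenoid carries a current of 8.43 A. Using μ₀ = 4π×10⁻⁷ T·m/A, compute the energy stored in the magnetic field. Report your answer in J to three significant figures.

U ≈ 5.80 J

A = πr² = π(2.560×10^-3 m)² = 2.059×10^-5 m².
L = μ₀μᵣN²A/ℓ = (4π×10⁻⁷)(1090)(724)²(2.059×10^-5)/(9.050×10^-2) = 0.1633 H.
U = ½LI² = ½(0.1633)(8.43)² = 5.804 J.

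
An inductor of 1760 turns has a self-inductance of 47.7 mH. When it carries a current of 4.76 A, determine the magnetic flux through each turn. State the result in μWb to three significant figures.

From L = NΦ_B/I, the flux per turn is Φ_B = LI/N.
Φ_B = (4.770×10^-2 H)(4.76 A)/1760 = 1.290×10^-4 Wb.

Φ_B ≈ 129 μWb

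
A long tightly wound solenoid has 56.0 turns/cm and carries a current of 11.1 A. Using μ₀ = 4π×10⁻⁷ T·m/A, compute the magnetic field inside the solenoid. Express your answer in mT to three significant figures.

B ≈ 78.1 mT

Inside a long solenoid, B = μ₀nI.
B = (4π×10⁻⁷)(5.600×10^3 m⁻¹)(11.1 A) = 7.811×10^-2 T.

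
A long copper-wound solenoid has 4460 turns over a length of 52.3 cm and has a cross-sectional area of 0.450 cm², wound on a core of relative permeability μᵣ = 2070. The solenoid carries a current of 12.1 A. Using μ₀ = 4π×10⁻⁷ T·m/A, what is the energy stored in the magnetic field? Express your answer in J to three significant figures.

A = 0.450 cm² = 4.500×10^-5 m².
L = μ₀μᵣN²A/ℓ = (4π×10⁻⁷)(2070)(4460)²(4.500×10^-5)/(0.523) = 4.452 H.
U = ½LI² = ½(4.452)(12.1)² = 325.9 J.

U ≈ 326 J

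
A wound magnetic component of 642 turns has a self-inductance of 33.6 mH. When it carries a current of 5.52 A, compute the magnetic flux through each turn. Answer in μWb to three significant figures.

Φ_B ≈ 289 μWb

From L = NΦ_B/I, the flux per turn is Φ_B = LI/N.
Φ_B = (3.360×10^-2 H)(5.52 A)/642 = 2.889×10^-4 Wb.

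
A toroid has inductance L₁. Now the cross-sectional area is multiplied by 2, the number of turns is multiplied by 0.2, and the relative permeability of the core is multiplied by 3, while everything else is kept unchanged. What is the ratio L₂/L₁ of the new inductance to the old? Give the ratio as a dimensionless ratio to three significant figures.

For a toroid, L ∝ μᵣN²A/R.
L₂/L₁ = (2) × (0.2)^2 × (3) = 0.240.

L₂/L₁ = 0.240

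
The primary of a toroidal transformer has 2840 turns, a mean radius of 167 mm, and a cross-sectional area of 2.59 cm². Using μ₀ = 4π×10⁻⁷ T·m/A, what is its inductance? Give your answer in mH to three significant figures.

L ≈ 2.50 mH

For a thin toroid, L = μ₀N²A/(2πR).
L = (4π×10⁻⁷)(2840)²(2.590×10^-4) / (2π×0.167 m) = 2.502×10^-3 H.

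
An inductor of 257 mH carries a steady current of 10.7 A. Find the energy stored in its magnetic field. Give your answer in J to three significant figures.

U ≈ 14.7 J

Stored magnetic energy: U = ½LI².
U = ½(0.257 H)(10.7 A)² = 14.71 J.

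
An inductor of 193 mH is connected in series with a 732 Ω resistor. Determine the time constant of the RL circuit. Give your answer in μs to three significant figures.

τ = L/R = (0.193 H)/(732 Ω) = 2.637×10^-4 s.

τ ≈ 264 μs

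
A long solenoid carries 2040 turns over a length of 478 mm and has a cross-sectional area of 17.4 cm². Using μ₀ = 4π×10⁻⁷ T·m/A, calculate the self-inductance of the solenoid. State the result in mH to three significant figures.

L ≈ 19.0 mH

A = 17.4 cm² = 1.740×10^-3 m².
For a long solenoid, L = μ₀N²A/ℓ.
L = (4π×10⁻⁷)(2040)²(1.740×10^-3)/(0.478 m) = 1.904×10^-2 H.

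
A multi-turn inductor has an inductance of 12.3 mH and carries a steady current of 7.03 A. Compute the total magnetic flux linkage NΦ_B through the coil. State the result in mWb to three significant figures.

From L = NΦ_B/I, the flux linkage is NΦ_B = LI.
NΦ_B = (1.230×10^-2 H)(7.03 A) = 8.647×10^-2 Wb.

NΦ_B ≈ 86.5 mWb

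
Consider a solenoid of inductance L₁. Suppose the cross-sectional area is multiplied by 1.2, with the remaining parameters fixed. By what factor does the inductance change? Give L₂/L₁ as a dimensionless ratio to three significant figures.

L₂/L₁ = 1.20

For a solenoid, L ∝ μᵣN²A/ℓ.
L₂/L₁ = (1.2) = 1.20.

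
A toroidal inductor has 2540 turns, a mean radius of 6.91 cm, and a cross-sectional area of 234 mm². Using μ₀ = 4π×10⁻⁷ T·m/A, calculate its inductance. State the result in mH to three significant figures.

For a thin toroid, L = μ₀N²A/(2πR).
L = (4π×10⁻⁷)(2540)²(2.340×10^-4) / (2π×6.910×10^-2 m) = 4.370×10^-3 H.

L ≈ 4.37 mH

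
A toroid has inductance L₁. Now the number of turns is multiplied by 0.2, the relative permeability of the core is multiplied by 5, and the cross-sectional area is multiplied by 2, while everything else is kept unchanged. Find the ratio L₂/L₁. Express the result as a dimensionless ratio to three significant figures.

L₂/L₁ = 0.400

For a toroid, L ∝ μᵣN²A/R.
L₂/L₁ = (0.2)^2 × (5) × (2) = 0.400.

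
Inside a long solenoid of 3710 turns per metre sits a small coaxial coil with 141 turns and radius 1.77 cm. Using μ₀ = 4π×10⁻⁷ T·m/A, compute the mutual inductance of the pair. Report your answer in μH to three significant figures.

The outer solenoid produces a uniform field B₁ = μ₀n₁I₁ across the inner coil,
so the flux linkage is N₂Φ = N₂B₁A₂ = μ₀n₁N₂A₂·I₁, giving M = μ₀n₁N₂A₂.
A₂ = πr² = π(1.770×10^-2 m)² = 9.842×10^-4 m².
M = (4π×10⁻⁷)(3710)(141)(9.842×10^-4) = 6.470×10^-4 H.

M ≈ 647 μH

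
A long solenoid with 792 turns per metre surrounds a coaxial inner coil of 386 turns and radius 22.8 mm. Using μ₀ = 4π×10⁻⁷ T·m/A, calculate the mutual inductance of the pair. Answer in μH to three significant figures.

M ≈ 627 μH

The outer solenoid produces a uniform field B₁ = μ₀n₁I₁ across the inner coil,
so the flux linkage is N₂Φ = N₂B₁A₂ = μ₀n₁N₂A₂·I₁, giving M = μ₀n₁N₂A₂.
A₂ = πr² = π(2.280×10^-2 m)² = 1.633×10^-3 m².
M = (4π×10⁻⁷)(792)(386)(1.633×10^-3) = 6.274×10^-4 H.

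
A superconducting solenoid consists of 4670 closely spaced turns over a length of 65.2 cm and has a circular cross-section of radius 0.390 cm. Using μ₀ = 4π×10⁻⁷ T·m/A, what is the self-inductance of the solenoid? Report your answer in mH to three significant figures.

L ≈ 2.01 mH

A = πr² = π(3.900×10^-3 m)² = 4.778×10^-5 m².
For a long solenoid, L = μ₀N²A/ℓ.
L = (4π×10⁻⁷)(4670)²(4.778×10^-5)/(0.652 m) = 2.009×10^-3 H.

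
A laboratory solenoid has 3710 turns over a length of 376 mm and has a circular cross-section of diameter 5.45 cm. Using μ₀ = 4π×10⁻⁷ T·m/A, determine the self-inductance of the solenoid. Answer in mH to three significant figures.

A = π(d/2)² = π(2.725×10^-2 m)² = 2.333×10^-3 m².
For a long solenoid, L = μ₀N²A/ℓ.
L = (4π×10⁻⁷)(3710)²(2.333×10^-3)/(0.376 m) = 0.1073 H.

L ≈ 107 mH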